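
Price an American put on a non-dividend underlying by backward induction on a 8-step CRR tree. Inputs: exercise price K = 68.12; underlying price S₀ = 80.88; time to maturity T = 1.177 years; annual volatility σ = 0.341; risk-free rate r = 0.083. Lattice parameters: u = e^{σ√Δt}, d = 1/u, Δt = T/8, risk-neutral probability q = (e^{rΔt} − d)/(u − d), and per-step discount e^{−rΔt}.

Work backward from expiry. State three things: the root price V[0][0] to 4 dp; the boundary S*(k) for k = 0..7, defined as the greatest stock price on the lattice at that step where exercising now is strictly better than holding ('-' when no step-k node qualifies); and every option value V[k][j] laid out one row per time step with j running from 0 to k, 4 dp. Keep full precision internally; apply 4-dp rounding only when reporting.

Δt=0.14713, u=1.13974, d=0.87740, q=0.51418, disc=e^(-rΔt)=0.98786
k=8 terminal: V=max(K-S,0) → 39.7143 31.2210 20.1882 5.8567 0.0000 0.0000 0.0000 0.0000 0.0000
k=7: j=0 S=32.3750 intr=35.7450 cont=34.9182 V=35.7450[EX]; j=1 S=42.0551 intr=26.0649 cont=25.2381 V=26.0649[EX]; j=2 S=54.6296 intr=13.4904 cont=12.6636 V=13.4904[EX]; j=3 S=70.9638 intr=0.0000 cont=2.8108 V=2.8108[hold]; j=4 S=92.1819 intr=0.0000 cont=0.0000 V=0.0000[hold]; j=5 S=119.7442 intr=0.0000 cont=0.0000 V=0.0000[hold]; j=6 S=155.5475 intr=0.0000 cont=0.0000 V=0.0000[hold]; j=7 S=202.0561 intr=0.0000 cont=0.0000 V=0.0000[hold]  S*(7)=54.6296
k=6: j=0 S=36.8990 intr=31.2210 cont=30.3942 V=31.2210[EX]; j=1 S=47.9318 intr=20.1882 cont=19.3614 V=20.1882[EX]; j=2 S=62.2633 intr=5.8567 cont=7.9020 V=7.9020[hold]; j=3 S=80.8800 intr=0.0000 cont=1.3489 V=1.3489[hold]; j=4 S=105.0630 intr=0.0000 cont=0.0000 V=0.0000[hold]; j=5 S=136.4768 intr=0.0000 cont=0.0000 V=0.0000[hold]; j=6 S=177.2832 intr=0.0000 cont=0.0000 V=0.0000[hold]  S*(6)=47.9318
k=5: j=0 S=42.0551 intr=26.0649 cont=25.2381 V=26.0649[EX]; j=1 S=54.6296 intr=13.4904 cont=13.7026 V=13.7026[hold]; j=2 S=70.9638 intr=0.0000 cont=4.4776 V=4.4776[hold]; j=3 S=92.1819 intr=0.0000 cont=0.6474 V=0.6474[hold]; j=4 S=119.7442 intr=0.0000 cont=0.0000 V=0.0000[hold]; j=5 S=155.5475 intr=0.0000 cont=0.0000 V=0.0000[hold]  S*(5)=42.0551
k=4: j=0 S=47.9318 intr=20.1882 cont=19.4692 V=20.1882[EX]; j=1 S=62.2633 intr=5.8567 cont=8.8505 V=8.8505[hold]; j=2 S=80.8800 intr=0.0000 cont=2.4777 V=2.4777[hold]; j=3 S=105.0630 intr=0.0000 cont=0.3107 V=0.3107[hold]; j=4 S=136.4768 intr=0.0000 cont=0.0000 V=0.0000[hold]  S*(4)=47.9318
k=3: j=0 S=54.6296 intr=13.4904 cont=14.1843 V=14.1843[hold]; j=1 S=70.9638 intr=0.0000 cont=5.5061 V=5.5061[hold]; j=2 S=92.1819 intr=0.0000 cont=1.3469 V=1.3469[hold]; j=3 S=119.7442 intr=0.0000 cont=0.1491 V=0.1491[hold]  S*(3)=-
k=2: j=0 S=62.2633 intr=5.8567 cont=9.6041 V=9.6041[hold]; j=1 S=80.8800 intr=0.0000 cont=3.3267 V=3.3267[hold]; j=2 S=105.0630 intr=0.0000 cont=0.7222 V=0.7222[hold]  S*(2)=-
k=1: j=0 S=70.9638 intr=0.0000 cont=6.2990 V=6.2990[hold]; j=1 S=92.1819 intr=0.0000 cont=1.9634 V=1.9634[hold]  S*(1)=-
k=0: j=0 S=80.8800 intr=0.0000 cont=4.0203 V=4.0203[hold]  S*(0)=-

price = 4.0203
boundary = - - - - 47.9318 42.0551 47.9318 54.6296
tree:
4.0203
6.2990 1.9634
9.6041 3.3267 0.7222
14.1843 5.5061 1.3469 0.1491
20.1882 8.8505 2.4777 0.3107 0.0000
26.0649 13.7026 4.4776 0.6474 0.0000 0.0000
31.2210 20.1882 7.9020 1.3489 0.0000 0.0000 0.0000
35.7450 26.0649 13.4904 2.8108 0.0000 0.0000 0.0000 0.0000
39.7143 31.2210 20.1882 5.8567 0.0000 0.0000 0.0000 0.0000 0.0000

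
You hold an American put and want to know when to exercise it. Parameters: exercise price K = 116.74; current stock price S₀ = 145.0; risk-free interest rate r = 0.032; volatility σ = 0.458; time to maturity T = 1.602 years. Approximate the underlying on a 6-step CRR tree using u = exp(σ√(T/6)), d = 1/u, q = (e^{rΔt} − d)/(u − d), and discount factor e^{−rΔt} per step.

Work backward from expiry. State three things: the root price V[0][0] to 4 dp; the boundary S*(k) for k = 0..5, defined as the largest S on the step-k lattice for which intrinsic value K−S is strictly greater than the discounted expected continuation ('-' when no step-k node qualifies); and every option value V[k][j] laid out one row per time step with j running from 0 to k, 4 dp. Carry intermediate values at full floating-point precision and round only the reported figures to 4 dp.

price = 16.3783
boundary = - - - - 56.2666 71.2903
tree:
16.3783
23.9693 7.7397
34.0186 12.5762 2.1856
46.4636 19.9903 4.0751 0.0000
60.4734 30.8242 7.5981 0.0000 0.0000
72.3309 45.4497 14.1669 0.0000 0.0000 0.0000
81.6896 60.4734 26.4147 0.0000 0.0000 0.0000 0.0000

params: Δt=0.26700 u=1.26701 d=0.78926 q=0.45907 e^(-rΔt)=0.99149
t_6 payoffs: 81.6896 60.4734 26.4147 0.0000 0.0000 0.0000 0.0000
t_5: node(5,0) S=44.4091 payoff=72.3309 vs cont=71.3377 → 72.3309 [stop]  node(5,1) S=71.2903 payoff=45.4497 vs cont=44.4566 → 45.4497 [stop]  node(5,2) S=114.4429 payoff=2.2971 vs cont=14.1669 → 14.1669 [wait]  node(5,3) S=183.7161 payoff=0.0000 vs cont=0.0000 → 0.0000 [wait]  node(5,4) S=294.9210 payoff=0.0000 vs cont=0.0000 → 0.0000 [wait]  node(5,5) S=473.4392 payoff=0.0000 vs cont=0.0000 → 0.0000 [wait]  ⇒ S*(5)=71.2903
t_4: node(4,0) S=56.2666 payoff=60.4734 vs cont=59.4802 → 60.4734 [stop]  node(4,1) S=90.3253 payoff=26.4147 vs cont=30.8242 → 30.8242 [wait]  node(4,2) S=145.0000 payoff=0.0000 vs cont=7.5981 → 7.5981 [wait]  node(4,3) S=232.7697 payoff=0.0000 vs cont=0.0000 → 0.0000 [wait]  node(4,4) S=373.6672 payoff=0.0000 vs cont=0.0000 → 0.0000 [wait]  ⇒ S*(4)=56.2666
t_3: node(3,0) S=71.2903 payoff=45.4497 vs cont=46.4636 → 46.4636 [wait]  node(3,1) S=114.4429 payoff=2.2971 vs cont=19.9903 → 19.9903 [wait]  node(3,2) S=183.7161 payoff=0.0000 vs cont=4.0751 → 4.0751 [wait]  node(3,3) S=294.9210 payoff=0.0000 vs cont=0.0000 → 0.0000 [wait]  ⇒ S*(3)=-
t_2: node(2,0) S=90.3253 payoff=26.4147 vs cont=34.0186 → 34.0186 [wait]  node(2,1) S=145.0000 payoff=0.0000 vs cont=12.5762 → 12.5762 [wait]  node(2,2) S=232.7697 payoff=0.0000 vs cont=2.1856 → 2.1856 [wait]  ⇒ S*(2)=-
t_1: node(1,0) S=114.4429 payoff=2.2971 vs cont=23.9693 → 23.9693 [wait]  node(1,1) S=183.7161 payoff=0.0000 vs cont=7.7397 → 7.7397 [wait]  ⇒ S*(1)=-
t_0: node(0,0) S=145.0000 payoff=0.0000 vs cont=16.3783 → 16.3783 [wait]  ⇒ S*(0)=-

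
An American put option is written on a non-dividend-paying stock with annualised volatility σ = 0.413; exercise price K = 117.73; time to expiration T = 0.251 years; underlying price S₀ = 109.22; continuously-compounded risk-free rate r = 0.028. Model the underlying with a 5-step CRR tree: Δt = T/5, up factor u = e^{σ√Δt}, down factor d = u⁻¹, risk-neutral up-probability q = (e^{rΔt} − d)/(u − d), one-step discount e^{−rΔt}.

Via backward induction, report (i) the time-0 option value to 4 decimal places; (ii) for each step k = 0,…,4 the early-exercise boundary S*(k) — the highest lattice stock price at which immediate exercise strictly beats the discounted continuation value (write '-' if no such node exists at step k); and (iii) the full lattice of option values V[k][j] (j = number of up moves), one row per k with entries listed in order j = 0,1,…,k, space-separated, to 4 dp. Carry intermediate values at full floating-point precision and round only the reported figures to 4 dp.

params: Δt=0.05020 u=1.09695 d=0.91162 q=0.48447 e^(-rΔt)=0.99860
t_5 payoffs: 48.9651 34.9851 18.1631 0.0000 0.0000 0.0000
t_4: node(4,0) S=75.4317 payoff=42.2983 vs cont=42.1329 → 42.2983 [stop]  node(4,1) S=90.7670 payoff=26.9630 vs cont=26.7976 → 26.9630 [stop]  node(4,2) S=109.2200 payoff=8.5100 vs cont=9.3504 → 9.3504 [wait]  node(4,3) S=131.4245 payoff=0.0000 vs cont=0.0000 → 0.0000 [wait]  node(4,4) S=158.1432 payoff=0.0000 vs cont=0.0000 → 0.0000 [wait]  ⇒ S*(4)=90.7670
t_3: node(3,0) S=82.7449 payoff=34.9851 vs cont=34.8198 → 34.9851 [stop]  node(3,1) S=99.5669 payoff=18.1631 vs cont=18.4043 → 18.4043 [wait]  node(3,2) S=119.8089 payoff=0.0000 vs cont=4.8136 → 4.8136 [wait]  node(3,3) S=144.1662 payoff=0.0000 vs cont=0.0000 → 0.0000 [wait]  ⇒ S*(3)=82.7449
t_2: node(2,0) S=90.7670 payoff=26.9630 vs cont=26.9143 → 26.9630 [stop]  node(2,1) S=109.2200 payoff=8.5100 vs cont=11.8034 → 11.8034 [wait]  node(2,2) S=131.4245 payoff=0.0000 vs cont=2.4781 → 2.4781 [wait]  ⇒ S*(2)=90.7670
t_1: node(1,0) S=99.5669 payoff=18.1631 vs cont=19.5910 → 19.5910 [wait]  node(1,1) S=119.8089 payoff=0.0000 vs cont=7.2753 → 7.2753 [wait]  ⇒ S*(1)=-
t_0: node(0,0) S=109.2200 payoff=8.5100 vs cont=13.6053 → 13.6053 [wait]  ⇒ S*(0)=-

price = 13.6053
boundary = - - 90.7670 82.7449 90.7670
tree:
13.6053
19.5910 7.2753
26.9630 11.8034 2.4781
34.9851 18.4043 4.8136 0.0000
42.2983 26.9630 9.3504 0.0000 0.0000
48.9651 34.9851 18.1631 0.0000 0.0000 0.0000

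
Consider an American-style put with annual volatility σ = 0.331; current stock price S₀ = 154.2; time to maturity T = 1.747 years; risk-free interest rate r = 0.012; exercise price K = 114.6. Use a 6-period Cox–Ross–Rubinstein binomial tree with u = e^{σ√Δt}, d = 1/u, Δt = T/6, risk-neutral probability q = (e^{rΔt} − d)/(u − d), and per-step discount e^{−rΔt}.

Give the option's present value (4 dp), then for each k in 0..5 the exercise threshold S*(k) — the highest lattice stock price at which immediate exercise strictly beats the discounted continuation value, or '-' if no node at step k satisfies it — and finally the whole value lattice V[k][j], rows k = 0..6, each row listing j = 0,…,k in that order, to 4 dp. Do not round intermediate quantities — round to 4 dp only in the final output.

Δt=0.29117  u=1.19555  d=0.83643  q=0.46521  discount=0.99651
step 6 (expiry): payoffs max(K−S,0) = 61.7949 39.1235 6.7182 0.0000 0.0000 0.0000 0.0000
step 5: (k=5,j=0): S=63.1312, (K−S)⁺=51.4688, hold=51.0691 ⇒ V=51.4688 exercise | (k=5,j=1): S=90.2361, (K−S)⁺=24.3639, hold=23.9642 ⇒ V=24.3639 exercise | (k=5,j=2): S=128.9782, (K−S)⁺=0.0000, hold=3.5803 ⇒ V=3.5803 continue | (k=5,j=3): S=184.3540, (K−S)⁺=0.0000, hold=0.0000 ⇒ V=0.0000 continue | (k=5,j=4): S=263.5049, (K−S)⁺=0.0000, hold=0.0000 ⇒ V=0.0000 continue | (k=5,j=5): S=376.6386, (K−S)⁺=0.0000, hold=0.0000 ⇒ V=0.0000 continue  boundary S*=90.2361
step 4: (k=4,j=0): S=75.4765, (K−S)⁺=39.1235, hold=38.7237 ⇒ V=39.1235 exercise | (k=4,j=1): S=107.8818, (K−S)⁺=6.7182, hold=14.6439 ⇒ V=14.6439 continue | (k=4,j=2): S=154.2000, (K−S)⁺=0.0000, hold=1.9080 ⇒ V=1.9080 continue | (k=4,j=3): S=220.4046, (K−S)⁺=0.0000, hold=0.0000 ⇒ V=0.0000 continue | (k=4,j=4): S=315.0335, (K−S)⁺=0.0000, hold=0.0000 ⇒ V=0.0000 continue  boundary S*=75.4765
step 3: (k=3,j=0): S=90.2361, (K−S)⁺=24.3639, hold=27.6385 ⇒ V=27.6385 continue | (k=3,j=1): S=128.9782, (K−S)⁺=0.0000, hold=8.6886 ⇒ V=8.6886 continue | (k=3,j=2): S=184.3540, (K−S)⁺=0.0000, hold=1.0168 ⇒ V=1.0168 continue | (k=3,j=3): S=263.5049, (K−S)⁺=0.0000, hold=0.0000 ⇒ V=0.0000 continue  boundary S*=-
step 2: (k=2,j=0): S=107.8818, (K−S)⁺=6.7182, hold=18.7571 ⇒ V=18.7571 continue | (k=2,j=1): S=154.2000, (K−S)⁺=0.0000, hold=5.1017 ⇒ V=5.1017 continue | (k=2,j=2): S=220.4046, (K−S)⁺=0.0000, hold=0.5419 ⇒ V=0.5419 continue  boundary S*=-
step 1: (k=1,j=0): S=128.9782, (K−S)⁺=0.0000, hold=12.3612 ⇒ V=12.3612 continue | (k=1,j=1): S=184.3540, (K−S)⁺=0.0000, hold=2.9700 ⇒ V=2.9700 continue  boundary S*=-
step 0: (k=0,j=0): S=154.2000, (K−S)⁺=0.0000, hold=7.9644 ⇒ V=7.9644 continue  boundary S*=-

price = 7.9644
boundary = - - - - 75.4765 90.2361
tree:
7.9644
12.3612 2.9700
18.7571 5.1017 0.5419
27.6385 8.6886 1.0168 0.0000
39.1235 14.6439 1.9080 0.0000 0.0000
51.4688 24.3639 3.5803 0.0000 0.0000 0.0000
61.7949 39.1235 6.7182 0.0000 0.0000 0.0000 0.0000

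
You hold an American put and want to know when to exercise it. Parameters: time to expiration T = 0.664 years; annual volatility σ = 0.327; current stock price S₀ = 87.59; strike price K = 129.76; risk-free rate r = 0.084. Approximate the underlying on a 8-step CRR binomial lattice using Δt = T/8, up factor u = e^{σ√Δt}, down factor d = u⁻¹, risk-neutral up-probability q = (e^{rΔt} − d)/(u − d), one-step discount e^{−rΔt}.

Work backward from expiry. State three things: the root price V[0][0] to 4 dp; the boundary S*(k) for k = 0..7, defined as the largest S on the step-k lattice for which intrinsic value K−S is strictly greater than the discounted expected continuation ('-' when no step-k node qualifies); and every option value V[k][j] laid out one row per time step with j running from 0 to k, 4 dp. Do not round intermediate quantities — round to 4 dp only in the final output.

params: Δt=0.08300 u=1.09879 d=0.91009 q=0.51354 e^(-rΔt)=0.99305
t_8 payoffs: 88.5367 79.9896 69.6705 57.2118 42.1700 24.0095 2.0837 0.0000 0.0000
t_7: node(7,0) S=45.2957 payoff=84.4643 vs cont=83.5627 → 84.4643 [stop]  node(7,1) S=54.6871 payoff=75.0729 vs cont=74.1714 → 75.0729 [stop]  node(7,2) S=66.0257 payoff=63.7343 vs cont=62.8328 → 63.7343 [stop]  node(7,3) S=79.7151 payoff=50.0449 vs cont=49.1434 → 50.0449 [stop]  node(7,4) S=96.2428 payoff=33.5172 vs cont=32.6156 → 33.5172 [stop]  node(7,5) S=116.1974 payoff=13.5626 vs cont=12.6611 → 13.5626 [stop]  node(7,6) S=140.2892 payoff=0.0000 vs cont=1.0066 → 1.0066 [wait]  node(7,7) S=169.3760 payoff=0.0000 vs cont=0.0000 → 0.0000 [wait]  ⇒ S*(7)=116.1974
t_6: node(6,0) S=49.7704 payoff=79.9896 vs cont=79.0881 → 79.9896 [stop]  node(6,1) S=60.0895 payoff=69.6705 vs cont=68.7689 → 69.6705 [stop]  node(6,2) S=72.5482 payoff=57.2118 vs cont=56.3103 → 57.2118 [stop]  node(6,3) S=87.5900 payoff=42.1700 vs cont=41.2685 → 42.1700 [stop]  node(6,4) S=105.7505 payoff=24.0095 vs cont=23.1080 → 24.0095 [stop]  node(6,5) S=127.6763 payoff=2.0837 vs cont=7.0651 → 7.0651 [wait]  node(6,6) S=154.1481 payoff=0.0000 vs cont=0.4863 → 0.4863 [wait]  ⇒ S*(6)=105.7505
t_5: node(5,0) S=54.6871 payoff=75.0729 vs cont=74.1714 → 75.0729 [stop]  node(5,1) S=66.0257 payoff=63.7343 vs cont=62.8328 → 63.7343 [stop]  node(5,2) S=79.7151 payoff=50.0449 vs cont=49.1434 → 50.0449 [stop]  node(5,3) S=96.2428 payoff=33.5172 vs cont=32.6156 → 33.5172 [stop]  node(5,4) S=116.1974 payoff=13.5626 vs cont=15.2015 → 15.2015 [wait]  node(5,5) S=140.2892 payoff=0.0000 vs cont=3.6610 → 3.6610 [wait]  ⇒ S*(5)=96.2428
t_4: node(4,0) S=60.0895 payoff=69.6705 vs cont=68.7689 → 69.6705 [stop]  node(4,1) S=72.5482 payoff=57.2118 vs cont=56.3103 → 57.2118 [stop]  node(4,2) S=87.5900 payoff=42.1700 vs cont=41.2685 → 42.1700 [stop]  node(4,3) S=105.7505 payoff=24.0095 vs cont=23.9438 → 24.0095 [stop]  node(4,4) S=127.6763 payoff=2.0837 vs cont=9.2105 → 9.2105 [wait]  ⇒ S*(4)=105.7505
t_3: node(3,0) S=66.0257 payoff=63.7343 vs cont=62.8328 → 63.7343 [stop]  node(3,1) S=79.7151 payoff=50.0449 vs cont=49.1434 → 50.0449 [stop]  node(3,2) S=96.2428 payoff=33.5172 vs cont=32.6156 → 33.5172 [stop]  node(3,3) S=116.1974 payoff=13.5626 vs cont=16.2956 → 16.2956 [wait]  ⇒ S*(3)=96.2428
t_2: node(2,0) S=72.5482 payoff=57.2118 vs cont=56.3103 → 57.2118 [stop]  node(2,1) S=87.5900 payoff=42.1700 vs cont=41.2685 → 42.1700 [stop]  node(2,2) S=105.7505 payoff=24.0095 vs cont=24.5017 → 24.5017 [wait]  ⇒ S*(2)=87.5900
t_1: node(1,0) S=79.7151 payoff=50.0449 vs cont=49.1434 → 50.0449 [stop]  node(1,1) S=96.2428 payoff=33.5172 vs cont=32.8666 → 33.5172 [stop]  ⇒ S*(1)=96.2428
t_0: node(0,0) S=87.5900 payoff=42.1700 vs cont=41.2685 → 42.1700 [stop]  ⇒ S*(0)=87.5900

price = 42.1700
boundary = 87.5900 96.2428 87.5900 96.2428 105.7505 96.2428 105.7505 116.1974
tree:
42.1700
50.0449 33.5172
57.2118 42.1700 24.5017
63.7343 50.0449 33.5172 16.2956
69.6705 57.2118 42.1700 24.0095 9.2105
75.0729 63.7343 50.0449 33.5172 15.2015 3.6610
79.9896 69.6705 57.2118 42.1700 24.0095 7.0651 0.4863
84.4643 75.0729 63.7343 50.0449 33.5172 13.5626 1.0066 0.0000
88.5367 79.9896 69.6705 57.2118 42.1700 24.0095 2.0837 0.0000 0.0000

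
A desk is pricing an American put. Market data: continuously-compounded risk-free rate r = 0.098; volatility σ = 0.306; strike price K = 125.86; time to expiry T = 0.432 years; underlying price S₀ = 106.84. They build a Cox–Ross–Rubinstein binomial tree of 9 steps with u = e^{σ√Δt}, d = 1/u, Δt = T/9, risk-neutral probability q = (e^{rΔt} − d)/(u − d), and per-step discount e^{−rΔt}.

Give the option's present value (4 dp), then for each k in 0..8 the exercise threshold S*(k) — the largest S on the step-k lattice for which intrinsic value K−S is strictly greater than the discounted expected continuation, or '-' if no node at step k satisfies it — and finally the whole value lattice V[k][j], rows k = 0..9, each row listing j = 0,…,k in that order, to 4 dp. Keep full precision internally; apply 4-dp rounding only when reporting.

params: Δt=0.04800 u=1.06934 d=0.93516 q=0.51839 e^(-rΔt)=0.99531
t_9 payoffs: 67.4223 59.0372 49.4490 38.4850 25.9479 11.6118 0.0000 0.0000 0.0000 0.0000
t_8: node(8,0) S=62.4897 payoff=63.3703 vs cont=62.7796 → 63.3703 [stop]  node(8,1) S=71.4562 payoff=54.4038 vs cont=53.8131 → 54.4038 [stop]  node(8,2) S=81.7093 payoff=44.1507 vs cont=43.5601 → 44.1507 [stop]  node(8,3) S=93.4335 payoff=32.4265 vs cont=31.8358 → 32.4265 [stop]  node(8,4) S=106.8400 payoff=19.0200 vs cont=18.4293 → 19.0200 [stop]  node(8,5) S=122.1702 payoff=3.6898 vs cont=5.5662 → 5.5662 [wait]  node(8,6) S=139.7000 payoff=0.0000 vs cont=0.0000 → 0.0000 [wait]  node(8,7) S=159.7452 payoff=0.0000 vs cont=0.0000 → 0.0000 [wait]  node(8,8) S=182.6665 payoff=0.0000 vs cont=0.0000 → 0.0000 [wait]  ⇒ S*(8)=106.8400
t_7: node(7,0) S=66.8228 payoff=59.0372 vs cont=58.4466 → 59.0372 [stop]  node(7,1) S=76.4110 payoff=49.4490 vs cont=48.8584 → 49.4490 [stop]  node(7,2) S=87.3750 payoff=38.4850 vs cont=37.8944 → 38.4850 [stop]  node(7,3) S=99.9121 payoff=25.9479 vs cont=25.3572 → 25.9479 [stop]  node(7,4) S=114.2482 payoff=11.6118 vs cont=11.9892 → 11.9892 [wait]  node(7,5) S=130.6414 payoff=0.0000 vs cont=2.6682 → 2.6682 [wait]  node(7,6) S=149.3868 payoff=0.0000 vs cont=0.0000 → 0.0000 [wait]  node(7,7) S=170.8218 payoff=0.0000 vs cont=0.0000 → 0.0000 [wait]  ⇒ S*(7)=99.9121
t_6: node(6,0) S=71.4562 payoff=54.4038 vs cont=53.8131 → 54.4038 [stop]  node(6,1) S=81.7093 payoff=44.1507 vs cont=43.5601 → 44.1507 [stop]  node(6,2) S=93.4335 payoff=32.4265 vs cont=31.8358 → 32.4265 [stop]  node(6,3) S=106.8400 payoff=19.0200 vs cont=18.6241 → 19.0200 [stop]  node(6,4) S=122.1702 payoff=3.6898 vs cont=7.1237 → 7.1237 [wait]  node(6,5) S=139.7000 payoff=0.0000 vs cont=1.2790 → 1.2790 [wait]  node(6,6) S=159.7452 payoff=0.0000 vs cont=0.0000 → 0.0000 [wait]  ⇒ S*(6)=106.8400
t_5: node(5,0) S=76.4110 payoff=49.4490 vs cont=48.8584 → 49.4490 [stop]  node(5,1) S=87.3750 payoff=38.4850 vs cont=37.8944 → 38.4850 [stop]  node(5,2) S=99.9121 payoff=25.9479 vs cont=25.3572 → 25.9479 [stop]  node(5,3) S=114.2482 payoff=11.6118 vs cont=12.7928 → 12.7928 [wait]  node(5,4) S=130.6414 payoff=0.0000 vs cont=4.0747 → 4.0747 [wait]  node(5,5) S=149.3868 payoff=0.0000 vs cont=0.6131 → 0.6131 [wait]  ⇒ S*(5)=99.9121
t_4: node(4,0) S=81.7093 payoff=44.1507 vs cont=43.5601 → 44.1507 [stop]  node(4,1) S=93.4335 payoff=32.4265 vs cont=31.8358 → 32.4265 [stop]  node(4,2) S=106.8400 payoff=19.0200 vs cont=19.0387 → 19.0387 [wait]  node(4,3) S=122.1702 payoff=3.6898 vs cont=8.2346 → 8.2346 [wait]  node(4,4) S=139.7000 payoff=0.0000 vs cont=2.2695 → 2.2695 [wait]  ⇒ S*(4)=93.4335
t_3: node(3,0) S=87.3750 payoff=38.4850 vs cont=37.8944 → 38.4850 [stop]  node(3,1) S=99.9121 payoff=25.9479 vs cont=25.3669 → 25.9479 [stop]  node(3,2) S=114.2482 payoff=11.6118 vs cont=13.3750 → 13.3750 [wait]  node(3,3) S=130.6414 payoff=0.0000 vs cont=5.1183 → 5.1183 [wait]  ⇒ S*(3)=99.9121
t_2: node(2,0) S=93.4335 payoff=32.4265 vs cont=31.8358 → 32.4265 [stop]  node(2,1) S=106.8400 payoff=19.0200 vs cont=19.3391 → 19.3391 [wait]  node(2,2) S=122.1702 payoff=3.6898 vs cont=9.0522 → 9.0522 [wait]  ⇒ S*(2)=93.4335
t_1: node(1,0) S=99.9121 payoff=25.9479 vs cont=25.5218 → 25.9479 [stop]  node(1,1) S=114.2482 payoff=11.6118 vs cont=13.9408 → 13.9408 [wait]  ⇒ S*(1)=99.9121
t_0: node(0,0) S=106.8400 payoff=19.0200 vs cont=19.6310 → 19.6310 [wait]  ⇒ S*(0)=-

price = 19.6310
boundary = - 99.9121 93.4335 99.9121 93.4335 99.9121 106.8400 99.9121 106.8400
tree:
19.6310
25.9479 13.9408
32.4265 19.3391 9.0522
38.4850 25.9479 13.3750 5.1183
44.1507 32.4265 19.0387 8.2346 2.2695
49.4490 38.4850 25.9479 12.7928 4.0747 0.6131
54.4038 44.1507 32.4265 19.0200 7.1237 1.2790 0.0000
59.0372 49.4490 38.4850 25.9479 11.9892 2.6682 0.0000 0.0000
63.3703 54.4038 44.1507 32.4265 19.0200 5.5662 0.0000 0.0000 0.0000
67.4223 59.0372 49.4490 38.4850 25.9479 11.6118 0.0000 0.0000 0.0000 0.0000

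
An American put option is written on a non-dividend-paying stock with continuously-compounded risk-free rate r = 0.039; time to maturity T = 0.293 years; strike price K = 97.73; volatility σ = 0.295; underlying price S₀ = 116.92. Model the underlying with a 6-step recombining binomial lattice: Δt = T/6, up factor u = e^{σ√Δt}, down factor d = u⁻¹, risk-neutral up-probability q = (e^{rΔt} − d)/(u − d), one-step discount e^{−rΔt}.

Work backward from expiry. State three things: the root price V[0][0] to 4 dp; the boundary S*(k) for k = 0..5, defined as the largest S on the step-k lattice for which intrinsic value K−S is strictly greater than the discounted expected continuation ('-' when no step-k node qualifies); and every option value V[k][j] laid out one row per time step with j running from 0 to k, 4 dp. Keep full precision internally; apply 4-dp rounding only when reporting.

price = 1.0183
boundary = - - - - - 84.3977
tree:
1.0183
1.7945 0.2407
3.1063 0.4807 0.0000
5.2500 0.9601 0.0000 0.0000
8.5803 1.9173 0.0000 0.0000 0.0000
13.3323 3.8291 0.0000 0.0000 0.0000 0.0000
18.6586 7.6471 0.0000 0.0000 0.0000 0.0000 0.0000

Δt=0.04883, u=1.06736, d=0.93689, q=0.49832, disc=e^(-rΔt)=0.99810
k=6 terminal: V=max(K-S,0) → 18.6586 7.6471 0.0000 0.0000 0.0000 0.0000 0.0000
k=5: j=0 S=84.3977 intr=13.3323 cont=13.1463 V=13.3323[EX]; j=1 S=96.1510 intr=1.5790 cont=3.8291 V=3.8291[hold]; j=2 S=109.5411 intr=0.0000 cont=0.0000 V=0.0000[hold]; j=3 S=124.7959 intr=0.0000 cont=0.0000 V=0.0000[hold]; j=4 S=142.1751 intr=0.0000 cont=0.0000 V=0.0000[hold]; j=5 S=161.9746 intr=0.0000 cont=0.0000 V=0.0000[hold]  S*(5)=84.3977
k=4: j=0 S=90.0829 intr=7.6471 cont=8.5803 V=8.5803[hold]; j=1 S=102.6279 intr=0.0000 cont=1.9173 V=1.9173[hold]; j=2 S=116.9200 intr=0.0000 cont=0.0000 V=0.0000[hold]; j=3 S=133.2024 intr=0.0000 cont=0.0000 V=0.0000[hold]; j=4 S=151.7523 intr=0.0000 cont=0.0000 V=0.0000[hold]  S*(4)=-
k=3: j=0 S=96.1510 intr=1.5790 cont=5.2500 V=5.2500[hold]; j=1 S=109.5411 intr=0.0000 cont=0.9601 V=0.9601[hold]; j=2 S=124.7959 intr=0.0000 cont=0.0000 V=0.0000[hold]; j=3 S=142.1751 intr=0.0000 cont=0.0000 V=0.0000[hold]  S*(3)=-
k=2: j=0 S=102.6279 intr=0.0000 cont=3.1063 V=3.1063[hold]; j=1 S=116.9200 intr=0.0000 cont=0.4807 V=0.4807[hold]; j=2 S=133.2024 intr=0.0000 cont=0.0000 V=0.0000[hold]  S*(2)=-
k=1: j=0 S=109.5411 intr=0.0000 cont=1.7945 V=1.7945[hold]; j=1 S=124.7959 intr=0.0000 cont=0.2407 V=0.2407[hold]  S*(1)=-
k=0: j=0 S=116.9200 intr=0.0000 cont=1.0183 V=1.0183[hold]  S*(0)=-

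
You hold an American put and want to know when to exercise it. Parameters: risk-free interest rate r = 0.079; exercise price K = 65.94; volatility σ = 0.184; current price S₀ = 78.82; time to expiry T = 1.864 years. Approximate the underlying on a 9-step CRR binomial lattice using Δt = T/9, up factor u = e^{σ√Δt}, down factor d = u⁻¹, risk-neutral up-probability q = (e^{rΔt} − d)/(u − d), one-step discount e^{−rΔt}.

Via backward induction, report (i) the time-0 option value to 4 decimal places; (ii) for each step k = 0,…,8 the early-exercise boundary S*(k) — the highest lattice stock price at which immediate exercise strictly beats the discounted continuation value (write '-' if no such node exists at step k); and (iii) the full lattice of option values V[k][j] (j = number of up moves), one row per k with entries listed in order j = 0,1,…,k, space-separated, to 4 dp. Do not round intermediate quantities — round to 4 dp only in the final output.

Δt=0.20711  u=1.08734  d=0.91967  q=0.57746  discount=0.98377
step 9 (expiry): payoffs max(K−S,0) = 28.8432 22.0799 14.0835 4.6293 0.0000 0.0000 0.0000 0.0000 0.0000 0.0000
step 8: (k=8,j=0): S=40.3369, (K−S)⁺=25.6031, hold=24.5330 ⇒ V=25.6031 exercise | (k=8,j=1): S=47.6910, (K−S)⁺=18.2490, hold=17.1789 ⇒ V=18.2490 exercise | (k=8,j=2): S=56.3858, (K−S)⁺=9.5542, hold=8.4841 ⇒ V=9.5542 exercise | (k=8,j=3): S=66.6658, (K−S)⁺=0.0000, hold=1.9243 ⇒ V=1.9243 continue | (k=8,j=4): S=78.8200, (K−S)⁺=0.0000, hold=0.0000 ⇒ V=0.0000 continue | (k=8,j=5): S=93.1901, (K−S)⁺=0.0000, hold=0.0000 ⇒ V=0.0000 continue | (k=8,j=6): S=110.1801, (K−S)⁺=0.0000, hold=0.0000 ⇒ V=0.0000 continue | (k=8,j=7): S=130.2677, (K−S)⁺=0.0000, hold=0.0000 ⇒ V=0.0000 continue | (k=8,j=8): S=154.0175, (K−S)⁺=0.0000, hold=0.0000 ⇒ V=0.0000 continue  boundary S*=56.3858
step 7: (k=7,j=0): S=43.8601, (K−S)⁺=22.0799, hold=21.0098 ⇒ V=22.0799 exercise | (k=7,j=1): S=51.8565, (K−S)⁺=14.0835, hold=13.0134 ⇒ V=14.0835 exercise | (k=7,j=2): S=61.3107, (K−S)⁺=4.6293, hold=5.0647 ⇒ V=5.0647 continue | (k=7,j=3): S=72.4886, (K−S)⁺=0.0000, hold=0.7999 ⇒ V=0.7999 continue | (k=7,j=4): S=85.7044, (K−S)⁺=0.0000, hold=0.0000 ⇒ V=0.0000 continue | (k=7,j=5): S=101.3296, (K−S)⁺=0.0000, hold=0.0000 ⇒ V=0.0000 continue | (k=7,j=6): S=119.8036, (K−S)⁺=0.0000, hold=0.0000 ⇒ V=0.0000 continue | (k=7,j=7): S=141.6457, (K−S)⁺=0.0000, hold=0.0000 ⇒ V=0.0000 continue  boundary S*=51.8565
step 6: (k=6,j=0): S=47.6910, (K−S)⁺=18.2490, hold=17.1789 ⇒ V=18.2490 exercise | (k=6,j=1): S=56.3858, (K−S)⁺=9.5542, hold=8.7314 ⇒ V=9.5542 exercise | (k=6,j=2): S=66.6658, (K−S)⁺=0.0000, hold=2.5597 ⇒ V=2.5597 continue | (k=6,j=3): S=78.8200, (K−S)⁺=0.0000, hold=0.3325 ⇒ V=0.3325 continue | (k=6,j=4): S=93.1901, (K−S)⁺=0.0000, hold=0.0000 ⇒ V=0.0000 continue | (k=6,j=5): S=110.1801, (K−S)⁺=0.0000, hold=0.0000 ⇒ V=0.0000 continue | (k=6,j=6): S=130.2677, (K−S)⁺=0.0000, hold=0.0000 ⇒ V=0.0000 continue  boundary S*=56.3858
step 5: (k=5,j=0): S=51.8565, (K−S)⁺=14.0835, hold=13.0134 ⇒ V=14.0835 exercise | (k=5,j=1): S=61.3107, (K−S)⁺=4.6293, hold=5.4256 ⇒ V=5.4256 continue | (k=5,j=2): S=72.4886, (K−S)⁺=0.0000, hold=1.2529 ⇒ V=1.2529 continue | (k=5,j=3): S=85.7044, (K−S)⁺=0.0000, hold=0.1382 ⇒ V=0.1382 continue | (k=5,j=4): S=101.3296, (K−S)⁺=0.0000, hold=0.0000 ⇒ V=0.0000 continue | (k=5,j=5): S=119.8036, (K−S)⁺=0.0000, hold=0.0000 ⇒ V=0.0000 continue  boundary S*=51.8565
step 4: (k=4,j=0): S=56.3858, (K−S)⁺=9.5542, hold=8.9365 ⇒ V=9.5542 exercise | (k=4,j=1): S=66.6658, (K−S)⁺=0.0000, hold=2.9671 ⇒ V=2.9671 continue | (k=4,j=2): S=78.8200, (K−S)⁺=0.0000, hold=0.5993 ⇒ V=0.5993 continue | (k=4,j=3): S=93.1901, (K−S)⁺=0.0000, hold=0.0575 ⇒ V=0.0575 continue | (k=4,j=4): S=110.1801, (K−S)⁺=0.0000, hold=0.0000 ⇒ V=0.0000 continue  boundary S*=56.3858
step 3: (k=3,j=0): S=61.3107, (K−S)⁺=4.6293, hold=5.6571 ⇒ V=5.6571 continue | (k=3,j=1): S=72.4886, (K−S)⁺=0.0000, hold=1.5738 ⇒ V=1.5738 continue | (k=3,j=2): S=85.7044, (K−S)⁺=0.0000, hold=0.2818 ⇒ V=0.2818 continue | (k=3,j=3): S=101.3296, (K−S)⁺=0.0000, hold=0.0239 ⇒ V=0.0239 continue  boundary S*=-
step 2: (k=2,j=0): S=66.6658, (K−S)⁺=0.0000, hold=3.2456 ⇒ V=3.2456 continue | (k=2,j=1): S=78.8200, (K−S)⁺=0.0000, hold=0.8143 ⇒ V=0.8143 continue | (k=2,j=2): S=93.1901, (K−S)⁺=0.0000, hold=0.1307 ⇒ V=0.1307 continue  boundary S*=-
step 1: (k=1,j=0): S=72.4886, (K−S)⁺=0.0000, hold=1.8117 ⇒ V=1.8117 continue | (k=1,j=1): S=85.7044, (K−S)⁺=0.0000, hold=0.4127 ⇒ V=0.4127 continue  boundary S*=-
step 0: (k=0,j=0): S=78.8200, (K−S)⁺=0.0000, hold=0.9876 ⇒ V=0.9876 continue  boundary S*=-

price = 0.9876
boundary = - - - - 56.3858 51.8565 56.3858 51.8565 56.3858
tree:
0.9876
1.8117 0.4127
3.2456 0.8143 0.1307
5.6571 1.5738 0.2818 0.0239
9.5542 2.9671 0.5993 0.0575 0.0000
14.0835 5.4256 1.2529 0.1382 0.0000 0.0000
18.2490 9.5542 2.5597 0.3325 0.0000 0.0000 0.0000
22.0799 14.0835 5.0647 0.7999 0.0000 0.0000 0.0000 0.0000
25.6031 18.2490 9.5542 1.9243 0.0000 0.0000 0.0000 0.0000 0.0000
28.8432 22.0799 14.0835 4.6293 0.0000 0.0000 0.0000 0.0000 0.0000 0.0000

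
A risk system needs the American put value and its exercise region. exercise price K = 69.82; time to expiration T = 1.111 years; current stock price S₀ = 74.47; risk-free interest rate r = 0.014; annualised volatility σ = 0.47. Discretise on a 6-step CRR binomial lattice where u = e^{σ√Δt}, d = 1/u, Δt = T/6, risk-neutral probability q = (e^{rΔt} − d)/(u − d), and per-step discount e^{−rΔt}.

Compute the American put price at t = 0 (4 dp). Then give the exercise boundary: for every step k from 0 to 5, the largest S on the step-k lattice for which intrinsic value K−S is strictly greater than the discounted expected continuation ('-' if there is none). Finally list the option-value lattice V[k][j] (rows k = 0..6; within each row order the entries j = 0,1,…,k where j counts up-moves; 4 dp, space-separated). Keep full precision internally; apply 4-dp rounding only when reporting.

Δt=0.18517, u=1.22415, d=0.81689, q=0.45598, disc=e^(-rΔt)=0.99741
k=6 terminal: V=max(K-S,0) → 47.6903 36.6577 20.1250 0.0000 0.0000 0.0000 0.0000
k=5: j=0 S=27.0901 intr=42.7299 cont=42.5491 V=42.7299[EX]; j=1 S=40.5956 intr=29.2244 cont=29.0437 V=29.2244[EX]; j=2 S=60.8341 intr=8.9859 cont=10.9200 V=10.9200[hold]; j=3 S=91.1624 intr=0.0000 cont=0.0000 V=0.0000[hold]; j=4 S=136.6104 intr=0.0000 cont=0.0000 V=0.0000[hold]; j=5 S=204.7162 intr=0.0000 cont=0.0000 V=0.0000[hold]  S*(5)=40.5956
k=4: j=0 S=33.1623 intr=36.6577 cont=36.4769 V=36.6577[EX]; j=1 S=49.6950 intr=20.1250 cont=20.8238 V=20.8238[hold]; j=2 S=74.4700 intr=0.0000 cont=5.9253 V=5.9253[hold]; j=3 S=111.5963 intr=0.0000 cont=0.0000 V=0.0000[hold]; j=4 S=167.2315 intr=0.0000 cont=0.0000 V=0.0000[hold]  S*(4)=33.1623
k=3: j=0 S=40.5956 intr=29.2244 cont=29.3615 V=29.3615[hold]; j=1 S=60.8341 intr=8.9859 cont=13.9940 V=13.9940[hold]; j=2 S=91.1624 intr=0.0000 cont=3.2151 V=3.2151[hold]; j=3 S=136.6104 intr=0.0000 cont=0.0000 V=0.0000[hold]  S*(3)=-
k=2: j=0 S=49.6950 intr=20.1250 cont=22.2963 V=22.2963[hold]; j=1 S=74.4700 intr=0.0000 cont=9.0555 V=9.0555[hold]; j=2 S=111.5963 intr=0.0000 cont=1.7445 V=1.7445[hold]  S*(2)=-
k=1: j=0 S=60.8341 intr=8.9859 cont=16.2166 V=16.2166[hold]; j=1 S=91.1624 intr=0.0000 cont=5.7070 V=5.7070[hold]  S*(1)=-
k=0: j=0 S=74.4700 intr=0.0000 cont=11.3948 V=11.3948[hold]  S*(0)=-

price = 11.3948
boundary = - - - - 33.1623 40.5956
tree:
11.3948
16.2166 5.7070
22.2963 9.0555 1.7445
29.3615 13.9940 3.2151 0.0000
36.6577 20.8238 5.9253 0.0000 0.0000
42.7299 29.2244 10.9200 0.0000 0.0000 0.0000
47.6903 36.6577 20.1250 0.0000 0.0000 0.0000 0.0000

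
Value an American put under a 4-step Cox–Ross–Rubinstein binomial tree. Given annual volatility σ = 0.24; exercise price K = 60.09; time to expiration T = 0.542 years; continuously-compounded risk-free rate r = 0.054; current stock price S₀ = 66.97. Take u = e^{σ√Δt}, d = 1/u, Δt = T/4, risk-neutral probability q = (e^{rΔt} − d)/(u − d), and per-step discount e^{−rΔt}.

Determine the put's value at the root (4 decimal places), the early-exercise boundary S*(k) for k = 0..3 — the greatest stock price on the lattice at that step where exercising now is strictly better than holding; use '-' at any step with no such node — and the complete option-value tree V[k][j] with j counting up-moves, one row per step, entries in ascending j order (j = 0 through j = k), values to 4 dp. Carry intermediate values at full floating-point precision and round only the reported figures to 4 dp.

price = 1.6121
boundary = - - - 51.3780
tree:
1.6121
2.9137 0.4306
5.1319 0.9027 0.0000
8.7120 1.8922 0.0000 0.0000
13.0562 3.9665 0.0000 0.0000 0.0000

Δt=0.13550, u=1.09236, d=0.91545, q=0.51944, disc=e^(-rΔt)=0.99271
k=4 terminal: V=max(K-S,0) → 13.0562 3.9665 0.0000 0.0000 0.0000
k=3: j=0 S=51.3780 intr=8.7120 cont=8.2739 V=8.7120[EX]; j=1 S=61.3074 intr=0.0000 cont=1.8922 V=1.8922[hold]; j=2 S=73.1557 intr=0.0000 cont=0.0000 V=0.0000[hold]; j=3 S=87.2938 intr=0.0000 cont=0.0000 V=0.0000[hold]  S*(3)=51.3780
k=2: j=0 S=56.1235 intr=3.9665 cont=5.1319 V=5.1319[hold]; j=1 S=66.9700 intr=0.0000 cont=0.9027 V=0.9027[hold]; j=2 S=79.9127 intr=0.0000 cont=0.0000 V=0.0000[hold]  S*(2)=-
k=1: j=0 S=61.3074 intr=0.0000 cont=2.9137 V=2.9137[hold]; j=1 S=73.1557 intr=0.0000 cont=0.4306 V=0.4306[hold]  S*(1)=-
k=0: j=0 S=66.9700 intr=0.0000 cont=1.6121 V=1.6121[hold]  S*(0)=-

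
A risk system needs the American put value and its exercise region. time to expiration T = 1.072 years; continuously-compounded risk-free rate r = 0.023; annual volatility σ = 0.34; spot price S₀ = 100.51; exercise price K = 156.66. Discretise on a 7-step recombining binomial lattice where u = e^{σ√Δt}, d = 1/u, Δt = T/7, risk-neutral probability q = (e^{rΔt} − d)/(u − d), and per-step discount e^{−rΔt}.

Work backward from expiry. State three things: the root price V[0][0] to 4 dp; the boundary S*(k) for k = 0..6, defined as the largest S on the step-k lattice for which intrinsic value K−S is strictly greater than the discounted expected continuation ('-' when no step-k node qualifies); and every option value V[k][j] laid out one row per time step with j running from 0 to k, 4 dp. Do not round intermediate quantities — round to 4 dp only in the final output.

Δt=0.15314, u=1.14231, d=0.87542, q=0.48001, disc=e^(-rΔt)=0.99648
k=7 terminal: V=max(K-S,0) → 117.0580 104.9843 89.2296 68.6717 41.8463 6.8424 0.0000 0.0000
k=6: j=0 S=45.2379 intr=111.4221 cont=110.8713 V=111.4221[EX]; j=1 S=59.0298 intr=97.6302 cont=97.0794 V=97.6302[EX]; j=2 S=77.0265 intr=79.6335 cont=79.0827 V=79.6335[EX]; j=3 S=100.5100 intr=56.1500 cont=55.5992 V=56.1500[EX]; j=4 S=131.1530 intr=25.5070 cont=24.9561 V=25.5070[EX]; j=5 S=171.1384 intr=0.0000 cont=3.5455 V=3.5455[hold]; j=6 S=223.3143 intr=0.0000 cont=0.0000 V=0.0000[hold]  S*(6)=131.1530
k=5: j=0 S=51.6757 intr=104.9843 cont=104.4334 V=104.9843[EX]; j=1 S=67.4304 intr=89.2296 cont=88.6788 V=89.2296[EX]; j=2 S=87.9883 intr=68.6717 cont=68.1209 V=68.6717[EX]; j=3 S=114.8137 intr=41.8463 cont=41.2954 V=41.8463[EX]; j=4 S=149.8176 intr=6.8424 cont=14.9127 V=14.9127[hold]; j=5 S=195.4933 intr=0.0000 cont=1.8372 V=1.8372[hold]  S*(5)=114.8137
k=4: j=0 S=59.0298 intr=97.6302 cont=97.0794 V=97.6302[EX]; j=1 S=77.0265 intr=79.6335 cont=79.0827 V=79.6335[EX]; j=2 S=100.5100 intr=56.1500 cont=55.5992 V=56.1500[EX]; j=3 S=131.1530 intr=25.5070 cont=28.8163 V=28.8163[hold]; j=4 S=171.1384 intr=0.0000 cont=8.6060 V=8.6060[hold]  S*(4)=100.5100
k=3: j=0 S=67.4304 intr=89.2296 cont=88.6788 V=89.2296[EX]; j=1 S=87.9883 intr=68.6717 cont=68.1209 V=68.6717[EX]; j=2 S=114.8137 intr=41.8463 cont=42.8784 V=42.8784[hold]; j=3 S=149.8176 intr=6.8424 cont=19.0480 V=19.0480[hold]  S*(3)=87.9883
k=2: j=0 S=77.0265 intr=79.6335 cont=79.0827 V=79.6335[EX]; j=1 S=100.5100 intr=56.1500 cont=56.0928 V=56.1500[EX]; j=2 S=131.1530 intr=25.5070 cont=31.3291 V=31.3291[hold]  S*(2)=100.5100
k=1: j=0 S=87.9883 intr=68.6717 cont=68.1209 V=68.6717[EX]; j=1 S=114.8137 intr=41.8463 cont=44.0803 V=44.0803[hold]  S*(1)=87.9883
k=0: j=0 S=100.5100 intr=56.1500 cont=56.6677 V=56.6677[hold]  S*(0)=-

price = 56.6677
boundary = - 87.9883 100.5100 87.9883 100.5100 114.8137 131.1530
tree:
56.6677
68.6717 44.0803
79.6335 56.1500 31.3291
89.2296 68.6717 42.8784 19.0480
97.6302 79.6335 56.1500 28.8163 8.6060
104.9843 89.2296 68.6717 41.8463 14.9127 1.8372
111.4221 97.6302 79.6335 56.1500 25.5070 3.5455 0.0000
117.0580 104.9843 89.2296 68.6717 41.8463 6.8424 0.0000 0.0000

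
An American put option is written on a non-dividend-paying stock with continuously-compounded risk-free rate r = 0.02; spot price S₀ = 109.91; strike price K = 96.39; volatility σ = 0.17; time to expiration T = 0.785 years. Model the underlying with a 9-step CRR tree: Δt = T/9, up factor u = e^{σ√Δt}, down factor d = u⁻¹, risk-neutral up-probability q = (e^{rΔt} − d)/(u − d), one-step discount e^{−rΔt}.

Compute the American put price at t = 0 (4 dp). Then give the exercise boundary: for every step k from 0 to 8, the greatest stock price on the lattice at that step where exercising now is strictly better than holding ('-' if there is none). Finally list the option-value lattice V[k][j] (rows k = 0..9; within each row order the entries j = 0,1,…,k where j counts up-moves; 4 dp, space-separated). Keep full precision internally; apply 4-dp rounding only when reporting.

Δt=0.08722  u=1.05149  d=0.95103  q=0.50483  discount=0.99826
step 9 (expiry): payoffs max(K−S,0) = 26.4386 19.0498 10.8805 1.8483 0.0000 0.0000 0.0000 0.0000 0.0000 0.0000
step 8: (k=8,j=0): S=73.5531, (K−S)⁺=22.8369, hold=22.6689 ⇒ V=22.8369 exercise | (k=8,j=1): S=81.3224, (K−S)⁺=15.0676, hold=14.8996 ⇒ V=15.0676 exercise | (k=8,j=2): S=89.9123, (K−S)⁺=6.4777, hold=6.3097 ⇒ V=6.4777 exercise | (k=8,j=3): S=99.4096, (K−S)⁺=0.0000, hold=0.9136 ⇒ V=0.9136 continue | (k=8,j=4): S=109.9100, (K−S)⁺=0.0000, hold=0.0000 ⇒ V=0.0000 continue | (k=8,j=5): S=121.5196, (K−S)⁺=0.0000, hold=0.0000 ⇒ V=0.0000 continue | (k=8,j=6): S=134.3555, (K−S)⁺=0.0000, hold=0.0000 ⇒ V=0.0000 continue | (k=8,j=7): S=148.5472, (K−S)⁺=0.0000, hold=0.0000 ⇒ V=0.0000 continue | (k=8,j=8): S=164.2379, (K−S)⁺=0.0000, hold=0.0000 ⇒ V=0.0000 continue  boundary S*=89.9123
step 7: (k=7,j=0): S=77.3402, (K−S)⁺=19.0498, hold=18.8818 ⇒ V=19.0498 exercise | (k=7,j=1): S=85.5095, (K−S)⁺=10.8805, hold=10.7125 ⇒ V=10.8805 exercise | (k=7,j=2): S=94.5417, (K−S)⁺=1.8483, hold=3.6624 ⇒ V=3.6624 continue | (k=7,j=3): S=104.5280, (K−S)⁺=0.0000, hold=0.4516 ⇒ V=0.4516 continue | (k=7,j=4): S=115.5691, (K−S)⁺=0.0000, hold=0.0000 ⇒ V=0.0000 continue | (k=7,j=5): S=127.7764, (K−S)⁺=0.0000, hold=0.0000 ⇒ V=0.0000 continue | (k=7,j=6): S=141.2732, (K−S)⁺=0.0000, hold=0.0000 ⇒ V=0.0000 continue | (k=7,j=7): S=156.1957, (K−S)⁺=0.0000, hold=0.0000 ⇒ V=0.0000 continue  boundary S*=85.5095
step 6: (k=6,j=0): S=81.3224, (K−S)⁺=15.0676, hold=14.8996 ⇒ V=15.0676 exercise | (k=6,j=1): S=89.9123, (K−S)⁺=6.4777, hold=7.2239 ⇒ V=7.2239 continue | (k=6,j=2): S=99.4096, (K−S)⁺=0.0000, hold=2.0379 ⇒ V=2.0379 continue | (k=6,j=3): S=109.9100, (K−S)⁺=0.0000, hold=0.2232 ⇒ V=0.2232 continue | (k=6,j=4): S=121.5196, (K−S)⁺=0.0000, hold=0.0000 ⇒ V=0.0000 continue | (k=6,j=5): S=134.3555, (K−S)⁺=0.0000, hold=0.0000 ⇒ V=0.0000 continue | (k=6,j=6): S=148.5472, (K−S)⁺=0.0000, hold=0.0000 ⇒ V=0.0000 continue  boundary S*=81.3224
step 5: (k=5,j=0): S=85.5095, (K−S)⁺=10.8805, hold=11.0885 ⇒ V=11.0885 continue | (k=5,j=1): S=94.5417, (K−S)⁺=1.8483, hold=4.5978 ⇒ V=4.5978 continue | (k=5,j=2): S=104.5280, (K−S)⁺=0.0000, hold=1.1199 ⇒ V=1.1199 continue | (k=5,j=3): S=115.5691, (K−S)⁺=0.0000, hold=0.1103 ⇒ V=0.1103 continue | (k=5,j=4): S=127.7764, (K−S)⁺=0.0000, hold=0.0000 ⇒ V=0.0000 continue | (k=5,j=5): S=141.2732, (K−S)⁺=0.0000, hold=0.0000 ⇒ V=0.0000 continue  boundary S*=-
step 4: (k=4,j=0): S=89.9123, (K−S)⁺=6.4777, hold=7.7982 ⇒ V=7.7982 continue | (k=4,j=1): S=99.4096, (K−S)⁺=0.0000, hold=2.8371 ⇒ V=2.8371 continue | (k=4,j=2): S=109.9100, (K−S)⁺=0.0000, hold=0.6092 ⇒ V=0.6092 continue | (k=4,j=3): S=121.5196, (K−S)⁺=0.0000, hold=0.0545 ⇒ V=0.0545 continue | (k=4,j=4): S=134.3555, (K−S)⁺=0.0000, hold=0.0000 ⇒ V=0.0000 continue  boundary S*=-
step 3: (k=3,j=0): S=94.5417, (K−S)⁺=1.8483, hold=5.2845 ⇒ V=5.2845 continue | (k=3,j=1): S=104.5280, (K−S)⁺=0.0000, hold=1.7094 ⇒ V=1.7094 continue | (k=3,j=2): S=115.5691, (K−S)⁺=0.0000, hold=0.3286 ⇒ V=0.3286 continue | (k=3,j=3): S=127.7764, (K−S)⁺=0.0000, hold=0.0270 ⇒ V=0.0270 continue  boundary S*=-
step 2: (k=2,j=0): S=99.4096, (K−S)⁺=0.0000, hold=3.4736 ⇒ V=3.4736 continue | (k=2,j=1): S=109.9100, (K−S)⁺=0.0000, hold=1.0105 ⇒ V=1.0105 continue | (k=2,j=2): S=121.5196, (K−S)⁺=0.0000, hold=0.1760 ⇒ V=0.1760 continue  boundary S*=-
step 1: (k=1,j=0): S=104.5280, (K−S)⁺=0.0000, hold=2.2263 ⇒ V=2.2263 continue | (k=1,j=1): S=115.5691, (K−S)⁺=0.0000, hold=0.5882 ⇒ V=0.5882 continue  boundary S*=-
step 0: (k=0,j=0): S=109.9100, (K−S)⁺=0.0000, hold=1.3969 ⇒ V=1.3969 continue  boundary S*=-

price = 1.3969
boundary = - - - - - - 81.3224 85.5095 89.9123
tree:
1.3969
2.2263 0.5882
3.4736 1.0105 0.1760
5.2845 1.7094 0.3286 0.0270
7.7982 2.8371 0.6092 0.0545 0.0000
11.0885 4.5978 1.1199 0.1103 0.0000 0.0000
15.0676 7.2239 2.0379 0.2232 0.0000 0.0000 0.0000
19.0498 10.8805 3.6624 0.4516 0.0000 0.0000 0.0000 0.0000
22.8369 15.0676 6.4777 0.9136 0.0000 0.0000 0.0000 0.0000 0.0000
26.4386 19.0498 10.8805 1.8483 0.0000 0.0000 0.0000 0.0000 0.0000 0.0000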